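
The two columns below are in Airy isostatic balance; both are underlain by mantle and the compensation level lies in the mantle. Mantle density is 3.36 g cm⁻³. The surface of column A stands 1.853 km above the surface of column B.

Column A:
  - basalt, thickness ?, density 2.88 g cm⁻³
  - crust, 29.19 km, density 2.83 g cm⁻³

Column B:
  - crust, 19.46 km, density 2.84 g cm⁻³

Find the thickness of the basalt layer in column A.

Take the compensation level at the base of the deeper column (depth z_c below the surface of column A) and equate Σ ρ_i t_i down to z_c; mantle fills any gap and the z_c terms cancel.
Column A: x×2.88 + 29.19×2.83 + (z_c − 29.19 − x)×3.36
Column B: 1.853×0 + 19.46×2.84 + (z_c − 1.853 − 19.46)×3.36
The z_c×3.36 term appears on both sides and cancels. Collect the known terms of each column as K = Σ(ρt)_known − 3.36 × (depth of known layers): K_A = 82.6077 − 3.36×29.19 = −15.4707; K_B = 55.2664 − 3.36×(1.853 + 19.46) = −16.34528.
Balance: K_A − x×(3.36 − 2.88) = K_B, so x = (K_A − K_B)/(3.36 − 2.88) = 0.87458/0.48 = 1.82 km.

1.82 km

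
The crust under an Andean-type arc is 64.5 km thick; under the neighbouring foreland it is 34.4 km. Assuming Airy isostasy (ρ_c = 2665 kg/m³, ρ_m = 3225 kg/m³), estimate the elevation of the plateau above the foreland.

5.23 km

Excess crust Δ = 64.5 km − 34.4 km = 30.1 km, split between elevation h and root r with h + r = Δ.
Airy balance ρ_c h = (ρ_m − ρ_c) r gives r = h ρ_c/(ρ_m − ρ_c), so h (1 + ρ_c/(ρ_m − ρ_c)) = Δ, i.e. h = Δ (ρ_m − ρ_c)/ρ_m.
h = 30.1 km × 560/3225 = 5.23 km.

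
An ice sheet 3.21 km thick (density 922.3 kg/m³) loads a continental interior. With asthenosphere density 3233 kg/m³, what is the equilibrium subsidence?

0.916 km

For local isostatic compensation: the ice load ρ_ice t is balanced by mantle displaced below, ρ_m s.
s = t ρ_ice / ρ_m = 3.21 km × 922.3/3233 = 0.916 km.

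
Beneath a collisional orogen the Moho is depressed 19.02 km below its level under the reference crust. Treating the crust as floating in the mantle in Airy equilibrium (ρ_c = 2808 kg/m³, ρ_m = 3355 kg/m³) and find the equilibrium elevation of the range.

3.71 km

Balancing pressure at the compensation depth: ρ_c h = (ρ_m − ρ_c) r.
h = r (ρ_m − ρ_c) / ρ_c = 19.02 km × (3355 − 2808) / 2808 = 3.71 km.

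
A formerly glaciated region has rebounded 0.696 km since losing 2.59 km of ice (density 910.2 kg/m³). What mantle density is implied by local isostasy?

ρ_m = ρ_ice t / u = 910.2 × 2.59 km/0.696 km = 3390 kg/m³.

3390 kg/m³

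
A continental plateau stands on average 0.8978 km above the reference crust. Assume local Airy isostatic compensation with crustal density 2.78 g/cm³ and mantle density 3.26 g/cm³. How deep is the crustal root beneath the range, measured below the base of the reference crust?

In Airy isostatic equilibrium: the weight of the topography is balanced by the buoyancy of the root, ρ_c h = (ρ_m − ρ_c) r.
r = h · ρ_c / (ρ_m − ρ_c) = 0.8978 km × 2.78 / (3.26 − 2.78) = 5.2 km.

5.2 km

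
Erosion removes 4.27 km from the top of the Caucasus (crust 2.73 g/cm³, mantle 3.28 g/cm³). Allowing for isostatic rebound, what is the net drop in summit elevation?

0.716 km

Rebound u = e ρ_c/ρ_m = 4.27 km × 2.73/3.28 = 3.554 km.
Net surface drop = e − u = 4.27 km − 3.554 km = e (ρ_m − ρ_c)/ρ_m = 0.716 km.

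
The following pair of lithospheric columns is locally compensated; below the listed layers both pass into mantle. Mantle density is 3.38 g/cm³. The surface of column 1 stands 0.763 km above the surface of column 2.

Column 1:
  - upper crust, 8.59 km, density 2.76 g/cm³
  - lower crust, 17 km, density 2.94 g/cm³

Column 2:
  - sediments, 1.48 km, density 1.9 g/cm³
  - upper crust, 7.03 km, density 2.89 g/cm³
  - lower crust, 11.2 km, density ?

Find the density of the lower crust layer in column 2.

Take the compensation level at the base of the deeper column (depth z_c below the surface of column 1) and equate Σ ρ_i t_i down to z_c; mantle fills any gap and the z_c terms cancel.
Column 1: 8.59×2.76 + 17×2.94 + (z_c − 25.59)×3.38
Column 2: 0.763×0 + 1.48×1.9 + 7.03×2.89 + 11.2×ρ + (z_c − 0.763 − 19.71)×3.38
The z_c×3.38 term appears on both sides and cancels. Collect the known terms of each column as K = Σ(ρt)_known − 3.38 × (depth of known layers): K_1 = 73.6884 − 3.38×25.59 = −12.8058; K_2 = 23.1287 − 3.38×(0.763 + 19.71) = −46.07004.
Balance: K_1 = K_2 + 11.2×ρ, so ρ = (K_1 − K_2)/11.2 = 33.2642/11.2 = 2.97 g/cm³.

2.97 g/cm³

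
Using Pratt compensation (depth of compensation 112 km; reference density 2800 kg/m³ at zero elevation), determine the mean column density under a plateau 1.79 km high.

Pratt balance: ρ_ref D = ρ (D + h).
ρ = ρ_ref D/(D + h) = 2800 × 112 km/(112 km + 1.79 km) = 2760 kg/m³.

2760 kg/m³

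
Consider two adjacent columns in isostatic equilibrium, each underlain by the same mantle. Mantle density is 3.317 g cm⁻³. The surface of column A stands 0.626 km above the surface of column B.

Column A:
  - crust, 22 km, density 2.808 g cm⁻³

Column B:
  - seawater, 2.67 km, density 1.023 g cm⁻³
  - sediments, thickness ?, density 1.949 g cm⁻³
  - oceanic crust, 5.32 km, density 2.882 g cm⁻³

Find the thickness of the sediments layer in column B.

0.499 km

Take the compensation level at the base of the deeper column (depth z_c below the surface of column A) and equate Σ ρ_i t_i down to z_c; mantle fills any gap and the z_c terms cancel.
Column A: 22×2.808 + (z_c − 22)×3.317
Column B: 0.626×0 + 2.67×1.023 + x×1.949 + 5.32×2.882 + (z_c − 0.626 − 7.99 − x)×3.317
The z_c×3.317 term appears on both sides and cancels. Collect the known terms of each column as K = Σ(ρt)_known − 3.317 × (depth of known layers): K_A = 61.776 − 3.317×22 = −11.198; K_B = 18.06365 − 3.317×(0.626 + 7.99) = −10.515622.
Balance: K_A = K_B − x×(3.317 − 1.949), so x = (K_B − K_A)/(3.317 − 1.949) = 0.682378/1.368 = 0.499 km.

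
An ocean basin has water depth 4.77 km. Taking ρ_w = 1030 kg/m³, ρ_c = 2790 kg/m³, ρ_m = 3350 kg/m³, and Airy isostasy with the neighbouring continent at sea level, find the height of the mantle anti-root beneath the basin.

In Airy isostatic equilibrium: replacing crust with seawater at the top is compensated by replacing crust with mantle at the base: d (ρ_c − ρ_w) = a (ρ_m − ρ_c).
a = d (ρ_c − ρ_w)/(ρ_m − ρ_c) = 4.77 km × 1760/560 = 15 km.

15 km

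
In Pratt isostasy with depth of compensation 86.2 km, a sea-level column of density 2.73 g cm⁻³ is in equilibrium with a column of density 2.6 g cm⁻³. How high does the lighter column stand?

4.31 km

ρ_ref D = ρ (D + h) → h = D (ρ_ref − ρ)/ρ.
h = 86.2 km × (2.73 − 2.6)/2.6 = 4.31 km.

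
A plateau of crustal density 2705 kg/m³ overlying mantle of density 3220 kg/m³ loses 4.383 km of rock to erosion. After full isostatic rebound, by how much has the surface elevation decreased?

Rebound u = e ρ_c/ρ_m = 4.383 km × 2705/3220 = 3.682 km.
Net surface drop = e − u = 4.383 km − 3.682 km = e (ρ_m − ρ_c)/ρ_m = 0.701 km.

0.701 km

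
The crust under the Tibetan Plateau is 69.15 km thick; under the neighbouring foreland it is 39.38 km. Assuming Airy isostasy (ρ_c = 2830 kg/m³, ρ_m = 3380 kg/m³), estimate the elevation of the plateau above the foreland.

4.84 km

Excess crust Δ = 69.15 km − 39.38 km = 29.77 km, split between elevation h and root r with h + r = Δ.
Airy balance ρ_c h = (ρ_m − ρ_c) r gives r = h ρ_c/(ρ_m − ρ_c), so h (1 + ρ_c/(ρ_m − ρ_c)) = Δ, i.e. h = Δ (ρ_m − ρ_c)/ρ_m.
h = 29.77 km × 550/3380 = 4.84 km.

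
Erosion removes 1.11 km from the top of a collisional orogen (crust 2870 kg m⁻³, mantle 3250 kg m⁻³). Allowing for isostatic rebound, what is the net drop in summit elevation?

0.13 km

Rebound u = e ρ_c/ρ_m = 1.11 km × 2870/3250 = 0.9802 km.
Net surface drop = e − u = 1.11 km − 0.9802 km = e (ρ_m − ρ_c)/ρ_m = 0.13 km.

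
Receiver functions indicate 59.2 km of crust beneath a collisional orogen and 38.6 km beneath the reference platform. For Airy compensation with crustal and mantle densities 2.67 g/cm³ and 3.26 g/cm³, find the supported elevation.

3.73 km

Excess crust Δ = 59.2 km − 38.6 km = 20.6 km, split between elevation h and root r with h + r = Δ.
Airy balance ρ_c h = (ρ_m − ρ_c) r gives r = h ρ_c/(ρ_m − ρ_c), so h (1 + ρ_c/(ρ_m − ρ_c)) = Δ, i.e. h = Δ (ρ_m − ρ_c)/ρ_m.
h = 20.6 km × 0.59/3.26 = 3.73 km.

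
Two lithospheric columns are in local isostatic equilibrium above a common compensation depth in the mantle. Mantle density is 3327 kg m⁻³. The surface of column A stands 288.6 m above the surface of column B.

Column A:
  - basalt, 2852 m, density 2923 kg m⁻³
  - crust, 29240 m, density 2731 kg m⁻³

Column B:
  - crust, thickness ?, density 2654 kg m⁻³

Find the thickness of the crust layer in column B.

26200 m

Take the compensation level at the base of the deeper column (depth z_c below the surface of column A) and equate Σ ρ_i t_i down to z_c; mantle fills any gap and the z_c terms cancel.
Column A: 2852×2923 + 29240×2731 + (z_c − 32092)×3327
Column B: 288.6×0 + x×2654 + (z_c − 288.6 − 0 − x)×3327
The z_c×3327 term appears on both sides and cancels. Collect the known terms of each column as K = Σ(ρt)_known − 3327 × (depth of known layers): K_A = 88190836 − 3327×32092 = −18579248; K_B = 0 − 3327×(288.6 + 0) = −960172.2.
Balance: K_A = K_B − x×(3327 − 2654), so x = (K_B − K_A)/(3327 − 2654) = 17619100/673 = 26200 m.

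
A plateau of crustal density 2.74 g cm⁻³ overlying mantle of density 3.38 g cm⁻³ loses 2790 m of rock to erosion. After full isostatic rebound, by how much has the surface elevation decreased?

528 m

Rebound u = e ρ_c/ρ_m = 2790 m × 2.74/3.38 = 2262 m.
Net surface drop = e − u = 2790 m − 2262 m = e (ρ_m − ρ_c)/ρ_m = 528 m.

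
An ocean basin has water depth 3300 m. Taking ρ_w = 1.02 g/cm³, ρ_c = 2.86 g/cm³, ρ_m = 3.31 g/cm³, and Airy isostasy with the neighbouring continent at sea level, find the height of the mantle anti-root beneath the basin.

In Airy isostatic equilibrium: replacing crust with seawater at the top is compensated by replacing crust with mantle at the base: d (ρ_c − ρ_w) = a (ρ_m − ρ_c).
a = d (ρ_c − ρ_w)/(ρ_m − ρ_c) = 3300 m × 1.84/0.45 = 13500 m.

13500 m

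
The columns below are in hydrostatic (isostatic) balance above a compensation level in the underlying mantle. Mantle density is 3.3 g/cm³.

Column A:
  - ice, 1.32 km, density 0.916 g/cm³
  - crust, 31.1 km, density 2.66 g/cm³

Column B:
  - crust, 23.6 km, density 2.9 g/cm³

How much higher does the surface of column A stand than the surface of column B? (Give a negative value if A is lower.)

For any compensation level in the mantle, the mantle terms cancel and isostasy reduces to e = (Σt_A − Σt_B) − (Σ(ρt)_A − Σ(ρt)_B) / ρ_m.
Σt_A = 32.42 km; Σt_B = 23.6 km; Σ(ρt)_A = 83.93512; Σ(ρt)_B = 68.44 (in km·g/cm³).
e = (32.42 − 23.6) − (83.93512 − 68.44) / 3.3 = 4.12 km.

4.12 km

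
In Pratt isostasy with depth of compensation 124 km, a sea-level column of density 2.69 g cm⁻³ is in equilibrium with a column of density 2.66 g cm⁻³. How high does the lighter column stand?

ρ_ref D = ρ (D + h) → h = D (ρ_ref − ρ)/ρ.
h = 124 km × (2.69 − 2.66)/2.66 = 1.4 km.

1.4 km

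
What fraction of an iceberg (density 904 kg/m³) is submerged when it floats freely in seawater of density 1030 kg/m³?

0.878

Submerged fraction = ρ_obj/ρ_fluid = 904/1030 = 0.878.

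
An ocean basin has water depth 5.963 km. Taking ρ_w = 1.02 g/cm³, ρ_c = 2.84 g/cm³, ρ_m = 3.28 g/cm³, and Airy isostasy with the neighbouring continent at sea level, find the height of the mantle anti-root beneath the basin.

Balancing pressure at the compensation depth: replacing crust with seawater at the top is compensated by replacing crust with mantle at the base: d (ρ_c − ρ_w) = a (ρ_m − ρ_c).
a = d (ρ_c − ρ_w)/(ρ_m − ρ_c) = 5.963 km × 1.82/0.44 = 24.7 km.

24.7 km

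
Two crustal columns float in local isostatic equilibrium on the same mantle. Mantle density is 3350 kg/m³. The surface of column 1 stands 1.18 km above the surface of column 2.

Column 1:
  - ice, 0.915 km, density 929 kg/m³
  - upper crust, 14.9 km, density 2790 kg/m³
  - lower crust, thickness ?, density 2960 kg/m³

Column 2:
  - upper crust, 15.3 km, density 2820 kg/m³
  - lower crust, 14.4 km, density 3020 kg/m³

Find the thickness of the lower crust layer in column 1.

16 km

Take the compensation level at the base of the deeper column (depth z_c below the surface of column 1) and equate Σ ρ_i t_i down to z_c; mantle fills any gap and the z_c terms cancel.
Column 1: 0.915×929 + 14.9×2790 + x×2960 + (z_c − 15.815 − x)×3350
Column 2: 1.18×0 + 15.3×2820 + 14.4×3020 + (z_c − 1.18 − 29.7)×3350
The z_c×3350 term appears on both sides and cancels. Collect the known terms of each column as K = Σ(ρt)_known − 3350 × (depth of known layers): K_1 = 42421.035 − 3350×15.815 = −10559.215; K_2 = 86634 − 3350×(1.18 + 29.7) = −16814.
Balance: K_1 − x×(3350 − 2960) = K_2, so x = (K_1 − K_2)/(3350 − 2960) = 6254.78/390 = 16 km.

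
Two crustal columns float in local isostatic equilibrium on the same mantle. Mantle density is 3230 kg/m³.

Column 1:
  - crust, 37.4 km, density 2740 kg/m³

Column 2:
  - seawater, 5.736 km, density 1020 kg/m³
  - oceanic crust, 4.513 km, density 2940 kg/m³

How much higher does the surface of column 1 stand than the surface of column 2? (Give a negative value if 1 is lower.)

For any compensation level in the mantle, the mantle terms cancel and isostasy reduces to e = (Σt_1 − Σt_2) − (Σ(ρt)_1 − Σ(ρt)_2) / ρ_m.
Σt_1 = 37.4 km; Σt_2 = 10.249 km; Σ(ρt)_1 = 102476; Σ(ρt)_2 = 19118.94 (in km·kg/m³).
e = (37.4 − 10.249) − (102476 − 19118.94) / 3230 = 1.34 km.

1.34 km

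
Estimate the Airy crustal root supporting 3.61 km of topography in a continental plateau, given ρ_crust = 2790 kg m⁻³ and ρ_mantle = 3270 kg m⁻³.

21 km

In Airy isostatic equilibrium: the weight of the topography is balanced by the buoyancy of the root, ρ_c h = (ρ_m − ρ_c) r.
r = h · ρ_c / (ρ_m − ρ_c) = 3.61 km × 2790 / (3270 − 2790) = 21 km.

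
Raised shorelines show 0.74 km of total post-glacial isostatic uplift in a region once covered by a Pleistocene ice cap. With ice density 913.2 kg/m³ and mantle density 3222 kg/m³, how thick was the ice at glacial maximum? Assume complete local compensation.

2.61 km

u = t ρ_ice/ρ_m → t = u ρ_m/ρ_ice = 0.74 km × 3222/913.2 = 2.61 km.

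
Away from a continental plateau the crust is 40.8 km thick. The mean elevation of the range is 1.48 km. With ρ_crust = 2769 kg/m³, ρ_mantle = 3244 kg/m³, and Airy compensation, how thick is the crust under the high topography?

50.9 km

Root depth r = h ρ_c / (ρ_m − ρ_c) = 1.48 km × 2769 / 475 = 8.628 km.
Total thickness = T + h + r = 40.8 km + 1.48 km + 8.628 km = 50.9 km.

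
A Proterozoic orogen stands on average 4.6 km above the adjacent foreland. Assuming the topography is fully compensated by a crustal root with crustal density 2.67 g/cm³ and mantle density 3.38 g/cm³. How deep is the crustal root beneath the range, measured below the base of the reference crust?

Equating mass per unit area of the two columns: the weight of the topography is balanced by the buoyancy of the root, ρ_c h = (ρ_m − ρ_c) r.
r = h · ρ_c / (ρ_m − ρ_c) = 4.6 km × 2.67 / (3.38 − 2.67) = 17.3 km.

17.3 km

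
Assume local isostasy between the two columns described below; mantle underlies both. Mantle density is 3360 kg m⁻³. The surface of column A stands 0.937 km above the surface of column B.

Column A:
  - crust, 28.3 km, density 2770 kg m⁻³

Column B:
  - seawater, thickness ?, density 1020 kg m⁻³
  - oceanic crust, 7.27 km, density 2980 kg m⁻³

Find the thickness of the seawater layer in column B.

4.61 km

Take the compensation level at the base of the deeper column (depth z_c below the surface of column A) and equate Σ ρ_i t_i down to z_c; mantle fills any gap and the z_c terms cancel.
Column A: 28.3×2770 + (z_c − 28.3)×3360
Column B: 0.937×0 + x×1020 + 7.27×2980 + (z_c − 0.937 − 7.27 − x)×3360
The z_c×3360 term appears on both sides and cancels. Collect the known terms of each column as K = Σ(ρt)_known − 3360 × (depth of known layers): K_A = 78391 − 3360×28.3 = −16697; K_B = 21664.6 − 3360×(0.937 + 7.27) = −5910.92.
Balance: K_A = K_B − x×(3360 − 1020), so x = (K_B − K_A)/(3360 − 1020) = 10786.1/2340 = 4.61 km.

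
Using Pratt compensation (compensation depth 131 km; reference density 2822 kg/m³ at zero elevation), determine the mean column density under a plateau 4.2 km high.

Pratt balance: ρ_ref D = ρ (D + h).
ρ = ρ_ref D/(D + h) = 2822 × 131 km/(131 km + 4.2 km) = 2730 kg/m³.

2730 kg/m³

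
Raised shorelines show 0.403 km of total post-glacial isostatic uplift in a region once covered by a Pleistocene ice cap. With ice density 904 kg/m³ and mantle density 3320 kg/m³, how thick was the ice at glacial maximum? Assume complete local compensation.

1.48 km

u = t ρ_ice/ρ_m → t = u ρ_m/ρ_ice = 0.403 km × 3320/904 = 1.48 km.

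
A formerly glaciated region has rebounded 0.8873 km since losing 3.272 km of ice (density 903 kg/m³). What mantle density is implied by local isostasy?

ρ_m = ρ_ice t / u = 903 × 3.272 km/0.8873 km = 3330 kg/m³.

3330 kg/m³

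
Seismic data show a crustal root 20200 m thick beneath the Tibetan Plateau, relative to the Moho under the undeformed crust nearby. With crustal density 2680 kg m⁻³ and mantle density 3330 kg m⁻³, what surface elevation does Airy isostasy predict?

4900 m

Balancing pressure at the compensation depth: ρ_c h = (ρ_m − ρ_c) r.
h = r (ρ_m − ρ_c) / ρ_c = 20200 m × (3330 − 2680) / 2680 = 4900 m.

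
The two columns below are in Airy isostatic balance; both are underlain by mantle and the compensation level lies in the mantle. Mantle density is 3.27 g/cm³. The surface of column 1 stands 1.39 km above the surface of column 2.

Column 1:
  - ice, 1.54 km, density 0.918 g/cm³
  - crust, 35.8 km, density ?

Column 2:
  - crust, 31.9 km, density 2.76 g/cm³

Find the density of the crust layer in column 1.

Take the compensation level at the base of the deeper column (depth z_c below the surface of column 1) and equate Σ ρ_i t_i down to z_c; mantle fills any gap and the z_c terms cancel.
Column 1: 1.54×0.918 + 35.8×ρ + (z_c − 37.34)×3.27
Column 2: 1.39×0 + 31.9×2.76 + (z_c − 1.39 − 31.9)×3.27
The z_c×3.27 term appears on both sides and cancels. Collect the known terms of each column as K = Σ(ρt)_known − 3.27 × (depth of known layers): K_1 = 1.41372 − 3.27×37.34 = −120.68808; K_2 = 88.044 − 3.27×(1.39 + 31.9) = −20.8143.
Balance: K_1 + 35.8×ρ = K_2, so ρ = (K_2 − K_1)/35.8 = 99.8738/35.8 = 2.79 g/cm³.

2.79 g/cm³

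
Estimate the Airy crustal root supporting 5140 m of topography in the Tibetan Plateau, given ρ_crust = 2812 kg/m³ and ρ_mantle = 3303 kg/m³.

For local isostatic compensation: the weight of the topography is balanced by the buoyancy of the root, ρ_c h = (ρ_m − ρ_c) r.
r = h · ρ_c / (ρ_m − ρ_c) = 5140 m × 2812 / (3303 − 2812) = 29400 m.

29400 m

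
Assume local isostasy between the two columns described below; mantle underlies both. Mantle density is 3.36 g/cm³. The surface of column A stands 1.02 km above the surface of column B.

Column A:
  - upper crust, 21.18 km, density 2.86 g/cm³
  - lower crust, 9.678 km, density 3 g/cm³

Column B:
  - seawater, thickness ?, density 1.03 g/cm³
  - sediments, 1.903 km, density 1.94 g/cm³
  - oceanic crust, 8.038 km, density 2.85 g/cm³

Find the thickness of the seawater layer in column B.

Take the compensation level at the base of the deeper column (depth z_c below the surface of column A) and equate Σ ρ_i t_i down to z_c; mantle fills any gap and the z_c terms cancel.
Column A: 21.18×2.86 + 9.678×3 + (z_c − 30.858)×3.36
Column B: 1.02×0 + x×1.03 + 1.903×1.94 + 8.038×2.85 + (z_c − 1.02 − 9.941 − x)×3.36
The z_c×3.36 term appears on both sides and cancels. Collect the known terms of each column as K = Σ(ρt)_known − 3.36 × (depth of known layers): K_A = 89.6088 − 3.36×30.858 = −14.07408; K_B = 26.60012 − 3.36×(1.02 + 9.941) = −10.22884.
Balance: K_A = K_B − x×(3.36 − 1.03), so x = (K_B − K_A)/(3.36 − 1.03) = 3.84524/2.33 = 1.65 km.

1.65 km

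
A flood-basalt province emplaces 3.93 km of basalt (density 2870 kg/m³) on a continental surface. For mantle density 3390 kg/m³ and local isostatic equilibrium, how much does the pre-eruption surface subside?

3.33 km

Subaerial loading: s = t ρ_load / ρ_m.
s = 3.93 km × 2870/3390 = 3.33 km.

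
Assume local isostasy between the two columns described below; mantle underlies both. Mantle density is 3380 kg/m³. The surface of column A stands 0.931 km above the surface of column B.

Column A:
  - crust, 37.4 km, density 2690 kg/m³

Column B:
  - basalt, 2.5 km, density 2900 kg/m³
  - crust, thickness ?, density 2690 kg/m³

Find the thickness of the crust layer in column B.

31.1 km

Take the compensation level at the base of the deeper column (depth z_c below the surface of column A) and equate Σ ρ_i t_i down to z_c; mantle fills any gap and the z_c terms cancel.
Column A: 37.4×2690 + (z_c − 37.4)×3380
Column B: 0.931×0 + 2.5×2900 + x×2690 + (z_c − 0.931 − 2.5 − x)×3380
The z_c×3380 term appears on both sides and cancels. Collect the known terms of each column as K = Σ(ρt)_known − 3380 × (depth of known layers): K_A = 100606 − 3380×37.4 = −25806; K_B = 7250 − 3380×(0.931 + 2.5) = −4346.78.
Balance: K_A = K_B − x×(3380 − 2690), so x = (K_B − K_A)/(3380 − 2690) = 21459.2/690 = 31.1 km.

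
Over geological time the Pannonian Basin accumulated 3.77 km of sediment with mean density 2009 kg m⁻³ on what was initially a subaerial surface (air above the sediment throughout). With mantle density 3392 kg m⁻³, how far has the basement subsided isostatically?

2.23 km

Subaerial load: s = t ρ_sed / ρ_m = 3.77 km × 2009/3392 = 2.23 km.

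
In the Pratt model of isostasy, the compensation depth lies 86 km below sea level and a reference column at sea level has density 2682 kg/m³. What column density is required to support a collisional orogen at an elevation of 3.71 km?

Pratt balance: ρ_ref D = ρ (D + h).
ρ = ρ_ref D/(D + h) = 2682 × 86 km/(86 km + 3.71 km) = 2570 kg/m³.

2570 kg/m³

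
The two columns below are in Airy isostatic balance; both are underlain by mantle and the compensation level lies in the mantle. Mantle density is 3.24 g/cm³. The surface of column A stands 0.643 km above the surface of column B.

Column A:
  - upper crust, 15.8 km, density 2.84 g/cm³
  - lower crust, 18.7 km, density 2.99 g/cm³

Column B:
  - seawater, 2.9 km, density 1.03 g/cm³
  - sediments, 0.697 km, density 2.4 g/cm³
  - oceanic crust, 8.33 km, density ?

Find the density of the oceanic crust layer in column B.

Take the compensation level at the base of the deeper column (depth z_c below the surface of column A) and equate Σ ρ_i t_i down to z_c; mantle fills any gap and the z_c terms cancel.
Column A: 15.8×2.84 + 18.7×2.99 + (z_c − 34.5)×3.24
Column B: 0.643×0 + 2.9×1.03 + 0.697×2.4 + 8.33×ρ + (z_c − 0.643 − 11.927)×3.24
The z_c×3.24 term appears on both sides and cancels. Collect the known terms of each column as K = Σ(ρt)_known − 3.24 × (depth of known layers): K_A = 100.785 − 3.24×34.5 = −10.995; K_B = 4.6598 − 3.24×(0.643 + 11.927) = −36.067.
Balance: K_A = K_B + 8.33×ρ, so ρ = (K_A − K_B)/8.33 = 25.072/8.33 = 3.01 g/cm³.

3.01 g/cm³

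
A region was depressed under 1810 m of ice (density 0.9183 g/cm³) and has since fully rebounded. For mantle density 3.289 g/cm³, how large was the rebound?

Removing the load lets mantle flow back in; uplift u satisfies ρ_ice t = ρ_m u.
u = t ρ_ice/ρ_m = 1810 m × 0.9183/3.289 = 505 m.

505 m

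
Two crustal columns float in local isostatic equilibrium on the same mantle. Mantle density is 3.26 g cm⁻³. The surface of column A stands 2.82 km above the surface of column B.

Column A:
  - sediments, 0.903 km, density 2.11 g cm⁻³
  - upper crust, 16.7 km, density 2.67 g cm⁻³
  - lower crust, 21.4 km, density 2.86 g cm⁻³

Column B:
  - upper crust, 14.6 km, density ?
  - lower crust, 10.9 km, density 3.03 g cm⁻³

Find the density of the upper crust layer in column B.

2.73 g cm⁻³

Take the compensation level at the base of the deeper column (depth z_c below the surface of column A) and equate Σ ρ_i t_i down to z_c; mantle fills any gap and the z_c terms cancel.
Column A: 0.903×2.11 + 16.7×2.67 + 21.4×2.86 + (z_c − 39.003)×3.26
Column B: 2.82×0 + 14.6×ρ + 10.9×3.03 + (z_c − 2.82 − 25.5)×3.26
The z_c×3.26 term appears on both sides and cancels. Collect the known terms of each column as K = Σ(ρt)_known − 3.26 × (depth of known layers): K_A = 107.69833 − 3.26×39.003 = −19.45145; K_B = 33.027 − 3.26×(2.82 + 25.5) = −59.2962.
Balance: K_A = K_B + 14.6×ρ, so ρ = (K_A − K_B)/14.6 = 39.8447/14.6 = 2.73 g cm⁻³.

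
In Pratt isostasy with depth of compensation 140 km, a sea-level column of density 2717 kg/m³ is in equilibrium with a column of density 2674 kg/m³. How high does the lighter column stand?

2.25 km

ρ_ref D = ρ (D + h) → h = D (ρ_ref − ρ)/ρ.
h = 140 km × (2717 − 2674)/2674 = 2.25 km.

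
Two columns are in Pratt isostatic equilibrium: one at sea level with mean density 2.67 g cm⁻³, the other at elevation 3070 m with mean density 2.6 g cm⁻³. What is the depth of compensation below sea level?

114000 m

ρ_ref D = ρ (D + h) → D (ρ_ref − ρ) = ρ h.
D = ρ h/(ρ_ref − ρ) = 2.6 × 3070 m/(2.67 − 2.6) = 114000 m.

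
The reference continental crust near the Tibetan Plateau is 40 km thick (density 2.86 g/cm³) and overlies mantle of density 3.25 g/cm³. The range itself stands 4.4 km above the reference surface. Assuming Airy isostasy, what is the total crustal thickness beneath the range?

Root depth r = h ρ_c / (ρ_m − ρ_c) = 4.4 km × 2.86 / 0.39 = 32.27 km.
Total thickness = T + h + r = 40 km + 4.4 km + 32.27 km = 76.7 km.

76.7 km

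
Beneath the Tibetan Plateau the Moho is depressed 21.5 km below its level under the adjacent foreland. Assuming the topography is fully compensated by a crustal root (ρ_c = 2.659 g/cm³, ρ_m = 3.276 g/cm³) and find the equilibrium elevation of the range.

4.99 km

Balancing pressure at the compensation depth: ρ_c h = (ρ_m − ρ_c) r.
h = r (ρ_m − ρ_c) / ρ_c = 21.5 km × (3.276 − 2.659) / 2.659 = 4.99 km.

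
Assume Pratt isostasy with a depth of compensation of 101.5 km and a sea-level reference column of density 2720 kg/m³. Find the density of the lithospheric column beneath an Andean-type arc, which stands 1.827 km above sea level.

Pratt balance: ρ_ref D = ρ (D + h).
ρ = ρ_ref D/(D + h) = 2720 × 101.5 km/(101.5 km + 1.827 km) = 2670 kg/m³.

2670 kg/m³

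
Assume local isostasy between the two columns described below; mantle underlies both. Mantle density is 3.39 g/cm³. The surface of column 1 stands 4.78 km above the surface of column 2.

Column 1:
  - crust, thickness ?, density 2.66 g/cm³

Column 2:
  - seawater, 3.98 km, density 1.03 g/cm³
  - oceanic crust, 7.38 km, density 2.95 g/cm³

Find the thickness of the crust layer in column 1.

39.5 km

Take the compensation level at the base of the deeper column (depth z_c below the surface of column 1) and equate Σ ρ_i t_i down to z_c; mantle fills any gap and the z_c terms cancel.
Column 1: x×2.66 + (z_c − 0 − x)×3.39
Column 2: 4.78×0 + 3.98×1.03 + 7.38×2.95 + (z_c − 4.78 − 11.36)×3.39
The z_c×3.39 term appears on both sides and cancels. Collect the known terms of each column as K = Σ(ρt)_known − 3.39 × (depth of known layers): K_1 = 0 − 3.39×0 = 0; K_2 = 25.8704 − 3.39×(4.78 + 11.36) = −28.8442.
Balance: K_1 − x×(3.39 − 2.66) = K_2, so x = (K_1 − K_2)/(3.39 − 2.66) = 28.8442/0.73 = 39.5 km.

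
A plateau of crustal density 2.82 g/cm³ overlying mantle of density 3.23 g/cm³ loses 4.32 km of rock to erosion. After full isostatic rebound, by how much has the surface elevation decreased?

0.548 km

Rebound u = e ρ_c/ρ_m = 4.32 km × 2.82/3.23 = 3.772 km.
Net surface drop = e − u = 4.32 km − 3.772 km = e (ρ_m − ρ_c)/ρ_m = 0.548 km.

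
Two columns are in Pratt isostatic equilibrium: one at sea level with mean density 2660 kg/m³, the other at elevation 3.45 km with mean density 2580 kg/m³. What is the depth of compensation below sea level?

ρ_ref D = ρ (D + h) → D (ρ_ref − ρ) = ρ h.
D = ρ h/(ρ_ref − ρ) = 2580 × 3.45 km/(2660 − 2580) = 111 km.

111 km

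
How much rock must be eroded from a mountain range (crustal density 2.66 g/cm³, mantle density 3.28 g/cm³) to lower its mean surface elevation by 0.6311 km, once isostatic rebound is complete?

Net drop Δ = e − u = e − e ρ_c/ρ_m = e (ρ_m − ρ_c)/ρ_m.
e = Δ ρ_m/(ρ_m − ρ_c) = 0.6311 km × 3.28/0.62 = 3.34 km.

3.34 km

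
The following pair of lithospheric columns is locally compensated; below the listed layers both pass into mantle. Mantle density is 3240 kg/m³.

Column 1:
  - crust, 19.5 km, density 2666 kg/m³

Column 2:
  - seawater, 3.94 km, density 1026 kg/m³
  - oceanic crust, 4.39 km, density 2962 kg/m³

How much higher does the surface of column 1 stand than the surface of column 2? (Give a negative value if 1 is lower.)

For any compensation level in the mantle, the mantle terms cancel and isostasy reduces to e = (Σt_1 − Σt_2) − (Σ(ρt)_1 − Σ(ρt)_2) / ρ_m.
Σt_1 = 19.5 km; Σt_2 = 8.33 km; Σ(ρt)_1 = 51987; Σ(ρt)_2 = 17045.62 (in km·kg/m³).
e = (19.5 − 8.33) − (51987 − 17045.62) / 3240 = 0.386 km.

0.386 km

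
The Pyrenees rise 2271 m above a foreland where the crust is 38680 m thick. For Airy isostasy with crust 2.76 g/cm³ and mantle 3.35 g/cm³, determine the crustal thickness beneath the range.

Root depth r = h ρ_c / (ρ_m − ρ_c) = 2271 m × 2.76 / 0.59 = 10620 m.
Total thickness = T + h + r = 38680 m + 2271 m + 10620 m = 51600 m.

51600 m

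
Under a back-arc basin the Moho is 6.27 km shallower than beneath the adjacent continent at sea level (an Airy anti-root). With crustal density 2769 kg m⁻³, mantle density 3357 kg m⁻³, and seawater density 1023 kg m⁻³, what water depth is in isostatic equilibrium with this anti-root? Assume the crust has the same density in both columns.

Replacing a thickness d of crust by seawater at the top must be balanced by replacing crust with mantle at the base: d (ρ_c − ρ_w) = a (ρ_m − ρ_c).
d = a (ρ_m − ρ_c)/(ρ_c − ρ_w) = 6.27 km × 588/1746 = 2.11 km.

2.11 km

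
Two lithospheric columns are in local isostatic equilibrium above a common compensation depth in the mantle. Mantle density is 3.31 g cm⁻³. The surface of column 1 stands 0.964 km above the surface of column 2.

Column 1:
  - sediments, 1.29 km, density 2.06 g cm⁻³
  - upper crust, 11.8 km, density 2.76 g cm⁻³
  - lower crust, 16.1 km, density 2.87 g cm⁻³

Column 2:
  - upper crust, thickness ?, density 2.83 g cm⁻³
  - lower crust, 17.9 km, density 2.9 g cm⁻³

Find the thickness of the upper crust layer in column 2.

Take the compensation level at the base of the deeper column (depth z_c below the surface of column 1) and equate Σ ρ_i t_i down to z_c; mantle fills any gap and the z_c terms cancel.
Column 1: 1.29×2.06 + 11.8×2.76 + 16.1×2.87 + (z_c − 29.19)×3.31
Column 2: 0.964×0 + x×2.83 + 17.9×2.9 + (z_c − 0.964 − 17.9 − x)×3.31
The z_c×3.31 term appears on both sides and cancels. Collect the known terms of each column as K = Σ(ρt)_known − 3.31 × (depth of known layers): K_1 = 81.4324 − 3.31×29.19 = −15.1865; K_2 = 51.91 − 3.31×(0.964 + 17.9) = −10.52984.
Balance: K_1 = K_2 − x×(3.31 − 2.83), so x = (K_2 − K_1)/(3.31 − 2.83) = 4.65666/0.48 = 9.7 km.

9.7 km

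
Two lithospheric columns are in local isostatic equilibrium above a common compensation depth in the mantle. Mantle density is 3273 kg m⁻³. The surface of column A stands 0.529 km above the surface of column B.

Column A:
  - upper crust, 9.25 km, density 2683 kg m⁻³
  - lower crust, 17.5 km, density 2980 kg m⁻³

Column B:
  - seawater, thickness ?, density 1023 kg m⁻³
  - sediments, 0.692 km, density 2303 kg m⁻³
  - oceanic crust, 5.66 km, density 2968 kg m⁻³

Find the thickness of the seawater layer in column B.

Take the compensation level at the base of the deeper column (depth z_c below the surface of column A) and equate Σ ρ_i t_i down to z_c; mantle fills any gap and the z_c terms cancel.
Column A: 9.25×2683 + 17.5×2980 + (z_c − 26.75)×3273
Column B: 0.529×0 + x×1023 + 0.692×2303 + 5.66×2968 + (z_c − 0.529 − 6.352 − x)×3273
The z_c×3273 term appears on both sides and cancels. Collect the known terms of each column as K = Σ(ρt)_known − 3273 × (depth of known layers): K_A = 76967.75 − 3273×26.75 = −10585; K_B = 18392.556 − 3273×(0.529 + 6.352) = −4128.957.
Balance: K_A = K_B − x×(3273 − 1023), so x = (K_B − K_A)/(3273 − 1023) = 6456.04/2250 = 2.87 km.

2.87 km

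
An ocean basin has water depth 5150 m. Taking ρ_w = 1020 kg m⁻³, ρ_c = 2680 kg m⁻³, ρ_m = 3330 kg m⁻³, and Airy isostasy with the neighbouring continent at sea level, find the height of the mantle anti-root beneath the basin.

By Archimedes' principle applied to the lithosphere: replacing crust with seawater at the top is compensated by replacing crust with mantle at the base: d (ρ_c − ρ_w) = a (ρ_m − ρ_c).
a = d (ρ_c − ρ_w)/(ρ_m − ρ_c) = 5150 m × 1660/650 = 13200 m.

13200 m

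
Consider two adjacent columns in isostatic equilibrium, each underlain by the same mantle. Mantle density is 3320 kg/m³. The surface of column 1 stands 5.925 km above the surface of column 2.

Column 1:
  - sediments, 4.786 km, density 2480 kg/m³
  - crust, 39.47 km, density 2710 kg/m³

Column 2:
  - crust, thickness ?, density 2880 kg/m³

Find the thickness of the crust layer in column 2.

19.1 km

Take the compensation level at the base of the deeper column (depth z_c below the surface of column 1) and equate Σ ρ_i t_i down to z_c; mantle fills any gap and the z_c terms cancel.
Column 1: 4.786×2480 + 39.47×2710 + (z_c − 44.256)×3320
Column 2: 5.925×0 + x×2880 + (z_c − 5.925 − 0 − x)×3320
The z_c×3320 term appears on both sides and cancels. Collect the known terms of each column as K = Σ(ρt)_known − 3320 × (depth of known layers): K_1 = 118832.98 − 3320×44.256 = −28096.94; K_2 = 0 − 3320×(5.925 + 0) = −19671.
Balance: K_1 = K_2 − x×(3320 − 2880), so x = (K_2 − K_1)/(3320 − 2880) = 8425.94/440 = 19.1 km.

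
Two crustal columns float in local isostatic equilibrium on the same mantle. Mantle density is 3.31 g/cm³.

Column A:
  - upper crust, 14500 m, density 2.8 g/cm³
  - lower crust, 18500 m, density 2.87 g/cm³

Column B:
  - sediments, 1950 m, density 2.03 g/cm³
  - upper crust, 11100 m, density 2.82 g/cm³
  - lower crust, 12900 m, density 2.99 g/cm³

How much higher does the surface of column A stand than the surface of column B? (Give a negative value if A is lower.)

For any compensation level in the mantle, the mantle terms cancel and isostasy reduces to e = (Σt_A − Σt_B) − (Σ(ρt)_A − Σ(ρt)_B) / ρ_m.
Σt_A = 33000 m; Σt_B = 25950 m; Σ(ρt)_A = 93695; Σ(ρt)_B = 73831.5 (in m·g/cm³).
e = (33000 − 25950) − (93695 − 73831.5) / 3.31 = 1050 m.

1050 m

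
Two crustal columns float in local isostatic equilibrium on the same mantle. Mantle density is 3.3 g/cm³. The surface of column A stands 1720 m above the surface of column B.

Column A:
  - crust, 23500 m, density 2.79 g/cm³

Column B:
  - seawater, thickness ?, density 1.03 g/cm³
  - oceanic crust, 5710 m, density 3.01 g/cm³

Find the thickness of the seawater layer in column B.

2050 m

Take the compensation level at the base of the deeper column (depth z_c below the surface of column A) and equate Σ ρ_i t_i down to z_c; mantle fills any gap and the z_c terms cancel.
Column A: 23500×2.79 + (z_c − 23500)×3.3
Column B: 1720×0 + x×1.03 + 5710×3.01 + (z_c − 1720 − 5710 − x)×3.3
The z_c×3.3 term appears on both sides and cancels. Collect the known terms of each column as K = Σ(ρt)_known − 3.3 × (depth of known layers): K_A = 65565 − 3.3×23500 = −11985; K_B = 17187.1 − 3.3×(1720 + 5710) = −7331.9.
Balance: K_A = K_B − x×(3.3 − 1.03), so x = (K_B − K_A)/(3.3 − 1.03) = 4653.1/2.27 = 2050 m.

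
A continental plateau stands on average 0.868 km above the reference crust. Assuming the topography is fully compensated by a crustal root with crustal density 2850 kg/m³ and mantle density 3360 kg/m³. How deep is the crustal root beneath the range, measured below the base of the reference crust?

In Airy isostatic equilibrium: the weight of the topography is balanced by the buoyancy of the root, ρ_c h = (ρ_m − ρ_c) r.
r = h · ρ_c / (ρ_m − ρ_c) = 0.868 km × 2850 / (3360 − 2850) = 4.85 km.

4.85 km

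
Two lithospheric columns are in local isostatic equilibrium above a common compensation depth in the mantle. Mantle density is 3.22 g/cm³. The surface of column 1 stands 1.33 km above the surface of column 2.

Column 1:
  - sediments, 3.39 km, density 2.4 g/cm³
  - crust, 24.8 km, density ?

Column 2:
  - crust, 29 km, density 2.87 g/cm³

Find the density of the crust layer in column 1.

2.75 g/cm³

Take the compensation level at the base of the deeper column (depth z_c below the surface of column 1) and equate Σ ρ_i t_i down to z_c; mantle fills any gap and the z_c terms cancel.
Column 1: 3.39×2.4 + 24.8×ρ + (z_c − 28.19)×3.22
Column 2: 1.33×0 + 29×2.87 + (z_c − 1.33 − 29)×3.22
The z_c×3.22 term appears on both sides and cancels. Collect the known terms of each column as K = Σ(ρt)_known − 3.22 × (depth of known layers): K_1 = 8.136 − 3.22×28.19 = −82.6358; K_2 = 83.23 − 3.22×(1.33 + 29) = −14.4326.
Balance: K_1 + 24.8×ρ = K_2, so ρ = (K_2 − K_1)/24.8 = 68.2032/24.8 = 2.75 g/cm³.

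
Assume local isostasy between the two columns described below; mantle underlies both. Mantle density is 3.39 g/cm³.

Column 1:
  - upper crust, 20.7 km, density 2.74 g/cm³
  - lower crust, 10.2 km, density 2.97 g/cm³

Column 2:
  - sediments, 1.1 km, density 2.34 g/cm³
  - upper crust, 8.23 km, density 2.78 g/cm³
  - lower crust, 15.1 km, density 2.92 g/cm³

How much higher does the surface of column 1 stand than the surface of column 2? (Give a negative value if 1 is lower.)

1.32 km

For any compensation level in the mantle, the mantle terms cancel and isostasy reduces to e = (Σt_1 − Σt_2) − (Σ(ρt)_1 − Σ(ρt)_2) / ρ_m.
Σt_1 = 30.9 km; Σt_2 = 24.43 km; Σ(ρt)_1 = 87.012; Σ(ρt)_2 = 69.5454 (in km·g/cm³).
e = (30.9 − 24.43) − (87.012 − 69.5454) / 3.39 = 1.32 km.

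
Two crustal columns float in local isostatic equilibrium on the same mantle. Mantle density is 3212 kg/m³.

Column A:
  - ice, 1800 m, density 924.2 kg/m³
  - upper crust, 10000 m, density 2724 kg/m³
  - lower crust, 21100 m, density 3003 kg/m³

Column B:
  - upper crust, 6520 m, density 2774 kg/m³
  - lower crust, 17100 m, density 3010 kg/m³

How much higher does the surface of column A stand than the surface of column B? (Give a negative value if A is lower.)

2210 m

For any compensation level in the mantle, the mantle terms cancel and isostasy reduces to e = (Σt_A − Σt_B) − (Σ(ρt)_A − Σ(ρt)_B) / ρ_m.
Σt_A = 32900 m; Σt_B = 23620 m; Σ(ρt)_A = 92266860; Σ(ρt)_B = 69557480 (in m·kg/m³).
e = (32900 − 23620) − (92266860 − 69557480) / 3212 = 2210 m.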